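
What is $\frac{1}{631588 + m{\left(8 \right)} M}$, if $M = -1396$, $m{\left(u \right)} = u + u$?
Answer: $\frac{1}{609252} \approx 1.6414 \cdot 10^{-6}$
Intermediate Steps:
$m{\left(u \right)} = 2 u$
$\frac{1}{631588 + m{\left(8 \right)} M} = \frac{1}{631588 + 2 \cdot 8 \left(-1396\right)} = \frac{1}{631588 + 16 \left(-1396\right)} = \frac{1}{631588 - 22336} = \frac{1}{609252}$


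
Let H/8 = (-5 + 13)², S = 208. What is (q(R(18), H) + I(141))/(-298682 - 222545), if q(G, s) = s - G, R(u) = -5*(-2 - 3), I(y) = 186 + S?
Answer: -881/521227 ≈ -0.0016902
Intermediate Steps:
I(y) = 394 (I(y) = 186 + 208 = 394)
R(u) = 25 (R(u) = -5*(-5) = 25)
H = 512 (H = 8*(-5 + 13)² = 8*8² = 8*64 = 512)
(q(R(18), H) + I(141))/(-298682 - 222545) = ((512 - 1*25) + 394)/(-298682 - 222545) = ((512 - 25) + 394)/(-521227) = (487 + 394)*(-1/521227) = 881*(-1/521227) = -881/521227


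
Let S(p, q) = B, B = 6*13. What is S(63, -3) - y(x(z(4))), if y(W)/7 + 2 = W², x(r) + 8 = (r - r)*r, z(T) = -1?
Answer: -356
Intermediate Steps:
B = 78
S(p, q) = 78
x(r) = -8 (x(r) = -8 + (r - r)*r = -8 + 0*r = -8 + 0 = -8)
y(W) = -14 + 7*W²
S(63, -3) - y(x(z(4))) = 78 - (-14 + 7*(-8)²) = 78 - (-14 + 7*64) = 78 - (-14 + 448) = 78 - 1*434 = 78 - 434 = -356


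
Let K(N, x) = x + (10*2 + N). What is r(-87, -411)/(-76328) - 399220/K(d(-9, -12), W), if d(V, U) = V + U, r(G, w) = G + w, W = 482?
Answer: -15235712311/18356884 ≈ -829.97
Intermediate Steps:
d(V, U) = U + V
K(N, x) = 20 + N + x (K(N, x) = x + (20 + N) = 20 + N + x)
r(-87, -411)/(-76328) - 399220/K(d(-9, -12), W) = (-87 - 411)/(-76328) - 399220/(20 + (-12 - 9) + 482) = -498*(-1/76328) - 399220/(20 - 21 + 482) = 249/38164 - 399220/481 = -15235712311/18356884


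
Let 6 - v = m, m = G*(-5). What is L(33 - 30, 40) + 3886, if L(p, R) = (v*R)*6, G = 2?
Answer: 7726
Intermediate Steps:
m = -10 (m = 2*(-5) = -10)
v = 16 (v = 6 - 1*(-10) = 6 + 10 = 16)
L(p, R) = 96*R (L(p, R) = (16*R)*6 = 96*R)
L(33 - 30, 40) + 3886 = 96*40 + 3886 = 3840 + 3886 = 7726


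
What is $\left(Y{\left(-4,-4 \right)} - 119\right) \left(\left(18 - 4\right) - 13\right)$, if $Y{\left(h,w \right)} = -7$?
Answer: $-126$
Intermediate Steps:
$\left(Y{\left(-4,-4 \right)} - 119\right) \left(\left(18 - 4\right) - 13\right) = \left(-7 - 119\right) \left(\left(18 - 4\right) - 13\right) = - 126 \left(14 - 13\right) = \left(-126\right) 1 = -126$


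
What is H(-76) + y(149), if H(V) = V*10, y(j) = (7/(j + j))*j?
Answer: -1513/2 ≈ -756.50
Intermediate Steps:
y(j) = 7/2 (y(j) = (7/((2*j)))*j = (7*(1/(2*j)))*j = (7/(2*j))*j = 7/2)
H(V) = 10*V
H(-76) + y(149) = 10*(-76) + 7/2 = -760 + 7/2 = -1513/2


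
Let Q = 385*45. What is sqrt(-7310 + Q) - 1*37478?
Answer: -37478 + sqrt(10015) ≈ -37378.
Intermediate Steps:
Q = 17325
sqrt(-7310 + Q) - 1*37478 = sqrt(-7310 + 17325) - 1*37478 = sqrt(10015) - 37478 = -37478 + sqrt(10015)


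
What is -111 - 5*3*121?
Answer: -1926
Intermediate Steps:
-111 - 5*3*121 = -111 - 15*121 = -111 - 1815 = -1926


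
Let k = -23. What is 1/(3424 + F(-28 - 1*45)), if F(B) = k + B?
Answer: 1/3328 ≈ 0.00030048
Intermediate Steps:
F(B) = -23 + B
1/(3424 + F(-28 - 1*45)) = 1/(3424 + (-23 + (-28 - 1*45))) = 1/(3424 + (-23 + (-28 - 45))) = 1/(3424 + (-23 - 73)) = 1/(3424 - 96) = 1/3328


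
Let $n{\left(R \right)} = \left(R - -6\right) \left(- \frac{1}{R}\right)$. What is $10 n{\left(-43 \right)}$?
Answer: $- \frac{370}{43} \approx -8.6046$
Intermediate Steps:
$n{\left(R \right)} = - \frac{6 + R}{R}$ ($n{\left(R \right)} = \left(R + 6\right) \left(- \frac{1}{R}\right) = \left(6 + R\right) \left(- \frac{1}{R}\right) = - \frac{6 + R}{R}$)
$10 n{\left(-43 \right)} = 10 \frac{-6 - -43}{-43} = 10 \left(- \frac{-6 + 43}{43}\right) = 10 \left(\left(- \frac{1}{43}\right) 37\right) = 10 \left(- \frac{37}{43}\right) = - \frac{370}{43}$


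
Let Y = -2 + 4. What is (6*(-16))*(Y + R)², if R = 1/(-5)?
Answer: -7776/25 ≈ -311.04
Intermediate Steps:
Y = 2
R = -⅕ ≈ -0.20000
(6*(-16))*(Y + R)² = (6*(-16))*(2 - ⅕)² = -96*(9/5)² = -96*81/25 = -7776/25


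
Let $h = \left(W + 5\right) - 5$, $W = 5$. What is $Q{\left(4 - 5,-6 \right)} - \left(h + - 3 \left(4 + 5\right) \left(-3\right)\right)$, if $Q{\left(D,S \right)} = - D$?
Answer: $-85$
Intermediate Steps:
$h = 5$ ($h = \left(5 + 5\right) - 5 = 10 - 5 = 5$)
$Q{\left(4 - 5,-6 \right)} - \left(h + - 3 \left(4 + 5\right) \left(-3\right)\right) = - (4 - 5) - \left(5 + - 3 \left(4 + 5\right) \left(-3\right)\right) = \left(-1\right) \left(-1\right) - \left(5 + \left(-3\right) 9 \left(-3\right)\right) = 1 - \left(5 - -81\right) = 1 - \left(5 + 81\right) = 1 - 86 = -85$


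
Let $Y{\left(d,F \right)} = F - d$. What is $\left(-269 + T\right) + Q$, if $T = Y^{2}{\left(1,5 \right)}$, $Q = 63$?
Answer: $-190$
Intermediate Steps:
$T = 16$ ($T = \left(5 - 1\right)^{2} = 4^{2} = 16$)
$\left(-269 + T\right) + Q = \left(-269 + 16\right) + 63 = -253 + 63 = -190$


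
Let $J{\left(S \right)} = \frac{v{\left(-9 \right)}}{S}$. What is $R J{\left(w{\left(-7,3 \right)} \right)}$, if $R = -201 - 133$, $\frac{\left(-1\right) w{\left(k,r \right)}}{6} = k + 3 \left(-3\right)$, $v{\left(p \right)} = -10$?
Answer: $\frac{835}{24} \approx 34.792$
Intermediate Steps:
$w{\left(k,r \right)} = 54 - 6 k$ ($w{\left(k,r \right)} = - 6 \left(k + 3 \left(-3\right)\right) = - 6 \left(k - 9\right) = - 6 \left(-9 + k\right) = 54 - 6 k$)
$J{\left(S \right)} = - \frac{10}{S}$
$R = -334$ ($R = -201 - 133 = -334$)
$R J{\left(w{\left(-7,3 \right)} \right)} = - 334 \left(- \frac{10}{54 - -42}\right) = - 334 \left(- \frac{10}{54 + 42}\right) = - 334 \left(- \frac{10}{96}\right) = - 334 \left(\left(-10\right) \frac{1}{96}\right) = \left(-334\right) \left(- \frac{5}{48}\right) = \frac{835}{24}$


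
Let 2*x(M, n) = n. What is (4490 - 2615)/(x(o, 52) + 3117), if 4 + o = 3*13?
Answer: 1875/3143 ≈ 0.59656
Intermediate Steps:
o = 35 (o = -4 + 3*13 = -4 + 39 = 35)
x(M, n) = n/2
(4490 - 2615)/(x(o, 52) + 3117) = (4490 - 2615)/((1/2)*52 + 3117) = 1875/(26 + 3117) = 1875/3143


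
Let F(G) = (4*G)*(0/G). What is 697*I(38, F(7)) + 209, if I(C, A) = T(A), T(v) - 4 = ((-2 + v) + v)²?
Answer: 5785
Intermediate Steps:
F(G) = 0 (F(G) = (4*G)*0 = 0)
T(v) = 4 + (-2 + 2*v)² (T(v) = 4 + ((-2 + v) + v)² = 4 + (-2 + 2*v)²)
I(C, A) = 4 + 4*(-1 + A)²
697*I(38, F(7)) + 209 = 697*(4 + 4*(-1 + 0)²) + 209 = 697*(4 + 4*(-1)²) + 209 = 697*(4 + 4*1) + 209 = 697*(4 + 4) + 209 = 697*8 + 209 = 5576 + 209 = 5785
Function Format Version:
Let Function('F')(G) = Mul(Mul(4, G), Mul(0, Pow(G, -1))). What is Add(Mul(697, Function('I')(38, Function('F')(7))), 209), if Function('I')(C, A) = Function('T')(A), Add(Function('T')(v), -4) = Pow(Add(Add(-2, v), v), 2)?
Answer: 5785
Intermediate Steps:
Function('F')(G) = 0 (Function('F')(G) = Mul(Mul(4, G), 0) = 0)
Function('T')(v) = Add(4, Pow(Add(-2, Mul(2, v)), 2)) (Function('T')(v) = Add(4, Pow(Add(Add(-2, v), v), 2)) = Add(4, Pow(Add(-2, Mul(2, v)), 2)))
Function('I')(C, A) = Add(4, Mul(4, Pow(Add(-1, A), 2)))
Add(Mul(697, Function('I')(38, Function('F')(7))), 209) = Add(Mul(697, Add(4, Mul(4, Pow(Add(-1, 0), 2)))), 209) = Add(Mul(697, Add(4, Mul(4, Pow(-1, 2)))), 209) = Add(Mul(697, Add(4, Mul(4, 1))), 209) = Add(Mul(697, Add(4, 4)), 209) = Add(Mul(697, 8), 209) = Add(5576, 209) = 5785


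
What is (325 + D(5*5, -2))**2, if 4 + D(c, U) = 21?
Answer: 116964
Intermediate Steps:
D(c, U) = 17 (D(c, U) = -4 + 21 = 17)
(325 + D(5*5, -2))**2 = (325 + 17)**2 = 342**2 = 116964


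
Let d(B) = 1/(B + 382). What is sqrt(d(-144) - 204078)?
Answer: I*sqrt(11559793994)/238 ≈ 451.75*I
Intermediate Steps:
d(B) = 1/(382 + B)
sqrt(d(-144) - 204078) = sqrt(1/(382 - 144) - 204078) = sqrt(1/238 - 204078) = sqrt(-48570563/238) = I*sqrt(11559793994)/238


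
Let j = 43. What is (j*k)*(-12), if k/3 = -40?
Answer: 61920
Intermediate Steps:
k = -120 (k = 3*(-40) = -120)
(j*k)*(-12) = (43*(-120))*(-12) = -5160*(-12) = 61920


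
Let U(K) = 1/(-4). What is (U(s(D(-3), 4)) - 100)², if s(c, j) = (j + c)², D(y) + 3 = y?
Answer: 160801/16 ≈ 10050.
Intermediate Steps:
D(y) = -3 + y
s(c, j) = (c + j)²
U(K) = -¼
(U(s(D(-3), 4)) - 100)² = (-¼ - 100)² = (-401/4)² = 160801/16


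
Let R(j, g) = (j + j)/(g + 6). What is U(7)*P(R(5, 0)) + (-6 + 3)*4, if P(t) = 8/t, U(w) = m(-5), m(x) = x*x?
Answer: 108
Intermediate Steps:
R(j, g) = 2*j/(6 + g) (R(j, g) = (2*j)/(6 + g) = 2*j/(6 + g))
m(x) = x**2
U(w) = 25 (U(w) = (-5)**2 = 25)
U(7)*P(R(5, 0)) + (-6 + 3)*4 = 25*(8/((2*5/(6 + 0)))) + (-6 + 3)*4 = 25*(8/((2*5/6))) - 3*4 = 25*(8/((2*5*(1/6)))) - 12 = 25*(8/(5/3)) - 12 = 25*(8*(3/5)) - 12 = 25*(24/5) - 12 = 120 - 12 = 108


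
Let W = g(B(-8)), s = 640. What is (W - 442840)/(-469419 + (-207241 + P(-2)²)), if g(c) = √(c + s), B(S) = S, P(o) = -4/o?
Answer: 55355/84582 - √158/338328 ≈ 0.65442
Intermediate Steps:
g(c) = √(640 + c) (g(c) = √(c + 640) = √(640 + c))
W = 2*√158 (W = √(640 - 8) = √632 = 2*√158 ≈ 25.140)
(W - 442840)/(-469419 + (-207241 + P(-2)²)) = (2*√158 - 442840)/(-469419 + (-207241 + (-4/(-2))²)) = (-442840 + 2*√158)/(-469419 + (-207241 + (-4*(-½))²)) = (-442840 + 2*√158)/(-469419 + (-207241 + 2²)) = (-442840 + 2*√158)/(-469419 + (-207241 + 4)) = (-442840 + 2*√158)/(-469419 - 207237) = (-442840 + 2*√158)/(-676656) = (-442840 + 2*√158)*(-1/676656) = 55355/84582 - √158/338328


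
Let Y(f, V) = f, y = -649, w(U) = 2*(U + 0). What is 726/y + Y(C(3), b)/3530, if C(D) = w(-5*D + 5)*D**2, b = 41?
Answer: -24360/20827 ≈ -1.1696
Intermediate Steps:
w(U) = 2*U
C(D) = D**2*(10 - 10*D) (C(D) = (2*(-5*D + 5))*D**2 = (2*(5 - 5*D))*D**2 = (10 - 10*D)*D**2 = D**2*(10 - 10*D))
726/y + Y(C(3), b)/3530 = 726/(-649) + (10*3**2*(1 - 1*3))/3530 = 726*(-1/649) + (10*9*(1 - 3))*(1/3530) = -66/59 + (10*9*(-2))*(1/3530) = -66/59 - 180*1/3530 = -66/59 - 18/353 = -24360/20827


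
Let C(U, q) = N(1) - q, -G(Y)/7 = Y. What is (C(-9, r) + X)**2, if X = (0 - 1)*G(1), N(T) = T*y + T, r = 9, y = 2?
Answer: 1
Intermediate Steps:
G(Y) = -7*Y
N(T) = 3*T (N(T) = T*2 + T = 2*T + T = 3*T)
C(U, q) = 3 - q (C(U, q) = 3*1 - q = 3 - q)
X = 7 (X = (0 - 1)*(-7*1) = -1*(-7) = 7)
(C(-9, r) + X)**2 = ((3 - 1*9) + 7)**2 = ((3 - 9) + 7)**2 = (-6 + 7)**2 = 1**2 = 1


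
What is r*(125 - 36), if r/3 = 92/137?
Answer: 24564/137 ≈ 179.30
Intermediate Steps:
r = 276/137 (r = 3*(92/137) = 276/137 ≈ 2.0146)
r*(125 - 36) = 276*(125 - 36)/137 = (276/137)*89 = 24564/137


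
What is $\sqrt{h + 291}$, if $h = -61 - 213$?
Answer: $\sqrt{17} \approx 4.1231$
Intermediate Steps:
$h = -274$ ($h = -61 - 213 = -274$)
$\sqrt{h + 291} = \sqrt{-274 + 291} = \sqrt{17}$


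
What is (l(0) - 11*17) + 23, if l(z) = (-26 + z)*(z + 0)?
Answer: -164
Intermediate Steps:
l(z) = z*(-26 + z) (l(z) = (-26 + z)*z = z*(-26 + z))
(l(0) - 11*17) + 23 = (0*(-26 + 0) - 11*17) + 23 = (0*(-26) - 187) + 23 = (0 - 187) + 23 = -187 + 23 = -164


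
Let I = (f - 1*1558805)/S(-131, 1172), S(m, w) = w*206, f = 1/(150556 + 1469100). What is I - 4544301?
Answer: -1776991388710124071/391036787392 ≈ -4.5443e+6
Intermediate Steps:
f = 1/1619656 ≈ 6.1742e-7
S(m, w) = 206*w
I = -2524727871079/391036787392 (I = (1/1619656 - 1*1558805)/((206*1172)) = (1/1619656 - 1558805)/241432 = -2524727871079/1619656*1/241432 = -2524727871079/391036787392 ≈ -6.4565)
I - 4544301 = -2524727871079/391036787392 - 4544301 = -1776991388710124071/391036787392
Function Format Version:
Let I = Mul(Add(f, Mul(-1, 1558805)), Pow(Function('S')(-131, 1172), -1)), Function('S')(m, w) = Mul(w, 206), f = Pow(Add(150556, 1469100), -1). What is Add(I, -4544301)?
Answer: Rational(-1776991388710124071, 391036787392) ≈ -4.5443e+6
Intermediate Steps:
f = Rational(1, 1619656) (f = Pow(1619656, -1) = Rational(1, 1619656) ≈ 6.1742e-7)
Function('S')(m, w) = Mul(206, w)
I = Rational(-2524727871079, 391036787392) (I = Mul(Add(Rational(1, 1619656), Mul(-1, 1558805)), Pow(Mul(206, 1172), -1)) = Mul(Add(Rational(1, 1619656), -1558805), Pow(241432, -1)) = Mul(Rational(-2524727871079, 1619656), Rational(1, 241432)) = Rational(-2524727871079, 391036787392) ≈ -6.4565)
Add(I, -4544301) = Add(Rational(-2524727871079, 391036787392), -4544301) = Rational(-1776991388710124071, 391036787392)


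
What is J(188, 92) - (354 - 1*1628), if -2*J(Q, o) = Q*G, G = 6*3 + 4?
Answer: -794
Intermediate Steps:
G = 22 (G = 18 + 4 = 22)
J(Q, o) = -11*Q (J(Q, o) = -Q*22/2 = -11*Q)
J(188, 92) - (354 - 1*1628) = -11*188 - (354 - 1*1628) = -2068 - (354 - 1628) = -2068 - 1*(-1274) = -2068 + 1274 = -794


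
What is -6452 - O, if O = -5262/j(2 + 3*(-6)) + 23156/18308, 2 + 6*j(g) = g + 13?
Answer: -292188009/22885 ≈ -12768.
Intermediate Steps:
j(g) = 11/6 + g/6 (j(g) = -⅓ + (g + 13)/6 = -⅓ + (13 + g)/6 = -⅓ + (13/6 + g/6) = 11/6 + g/6)
O = 144533989/22885 (O = -5262/(11/6 + (2 + 3*(-6))/6) + 23156/18308 = -5262/(11/6 + (2 - 18)/6) + 23156*(1/18308) = -5262/(11/6 + (⅙)*(-16)) + 5789/4577 = -5262/(11/6 - 8/3) + 5789/4577 = -5262/(-⅚) + 5789/4577 = -5262*(-6/5) + 5789/4577 = 31572/5 + 5789/4577 = 144533989/22885 ≈ 6315.7)
-6452 - O = -6452 - 1*144533989/22885 = -6452 - 144533989/22885 = -292188009/22885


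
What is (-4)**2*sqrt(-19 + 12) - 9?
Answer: -9 + 16*I*sqrt(7) ≈ -9.0 + 42.332*I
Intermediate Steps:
(-4)**2*sqrt(-19 + 12) - 9 = 16*sqrt(-7) - 9 = 16*(I*sqrt(7)) - 9 = 16*I*sqrt(7) - 9 = -9 + 16*I*sqrt(7)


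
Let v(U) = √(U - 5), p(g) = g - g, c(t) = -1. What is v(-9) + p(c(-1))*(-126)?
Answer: I*√14 ≈ 3.7417*I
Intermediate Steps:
p(g) = 0
v(U) = √(-5 + U)
v(-9) + p(c(-1))*(-126) = √(-5 - 9) + 0*(-126) = √(-14) + 0 = I*√14 + 0 = I*√14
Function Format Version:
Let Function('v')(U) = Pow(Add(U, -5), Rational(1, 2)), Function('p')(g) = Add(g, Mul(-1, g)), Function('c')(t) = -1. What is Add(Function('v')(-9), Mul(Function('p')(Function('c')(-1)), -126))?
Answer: Mul(I, Pow(14, Rational(1, 2))) ≈ Mul(3.7417, I)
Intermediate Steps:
Function('p')(g) = 0
Function('v')(U) = Pow(Add(-5, U), Rational(1, 2))
Add(Function('v')(-9), Mul(Function('p')(Function('c')(-1)), -126)) = Add(Pow(Add(-5, -9), Rational(1, 2)), Mul(0, -126)) = Add(Pow(-14, Rational(1, 2)), 0) = Add(Mul(I, Pow(14, Rational(1, 2))), 0) = Mul(I, Pow(14, Rational(1, 2)))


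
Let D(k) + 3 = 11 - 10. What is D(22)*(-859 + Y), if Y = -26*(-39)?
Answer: -310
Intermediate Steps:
D(k) = -2 (D(k) = -3 + (11 - 10) = -3 + 1 = -2)
Y = 1014
D(22)*(-859 + Y) = -2*(-859 + 1014) = -2*155 = -310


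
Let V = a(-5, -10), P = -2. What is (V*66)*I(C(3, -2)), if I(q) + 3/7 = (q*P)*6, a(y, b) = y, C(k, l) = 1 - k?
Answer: -54450/7 ≈ -7778.6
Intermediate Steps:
I(q) = -3/7 - 12*q (I(q) = -3/7 + (q*(-2))*6 = -3/7 - 2*q*6 = -3/7 - 12*q)
V = -5
(V*66)*I(C(3, -2)) = (-5*66)*(-3/7 - 12*(1 - 1*3)) = -330*(-3/7 - 12*(1 - 3)) = -330*(-3/7 - 12*(-2)) = -330*(-3/7 + 24) = -330*165/7 = -54450/7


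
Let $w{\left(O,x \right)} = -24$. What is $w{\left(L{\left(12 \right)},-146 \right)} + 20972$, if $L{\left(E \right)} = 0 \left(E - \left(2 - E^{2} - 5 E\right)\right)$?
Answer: $20948$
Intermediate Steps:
$L{\left(E \right)} = 0$ ($L{\left(E \right)} = 0 \left(E + \left(-2 + E^{2} + 5 E\right)\right) = 0 \left(-2 + E^{2} + 6 E\right) = 0$)
$w{\left(L{\left(12 \right)},-146 \right)} + 20972 = -24 + 20972 = 20948$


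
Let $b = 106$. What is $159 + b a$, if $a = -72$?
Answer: $-7473$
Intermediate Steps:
$159 + b a = 159 + 106 \left(-72\right) = 159 - 7632 = -7473$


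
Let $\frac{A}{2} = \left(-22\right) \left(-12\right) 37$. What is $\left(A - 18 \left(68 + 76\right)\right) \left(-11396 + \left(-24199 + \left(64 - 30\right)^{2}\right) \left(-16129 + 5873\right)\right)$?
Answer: $4004165617728$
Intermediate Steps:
$A = 19536$ ($A = 2 \left(-22\right) \left(-12\right) 37 = 2 \cdot 264 \cdot 37 = 2 \cdot 9768 = 19536$)
$\left(A - 18 \left(68 + 76\right)\right) \left(-11396 + \left(-24199 + \left(64 - 30\right)^{2}\right) \left(-16129 + 5873\right)\right) = \left(19536 - 18 \left(68 + 76\right)\right) \left(-11396 + \left(-24199 + \left(64 - 30\right)^{2}\right) \left(-16129 + 5873\right)\right) = \left(19536 - 2592\right) \left(-11396 + \left(-24199 + 34^{2}\right) \left(-10256\right)\right) = \left(19536 - 2592\right) \left(-11396 + \left(-24199 + 1156\right) \left(-10256\right)\right) = 16944 \left(-11396 - -236329008\right) = 16944 \left(-11396 + 236329008\right) = 16944 \cdot 236317612 = 4004165617728$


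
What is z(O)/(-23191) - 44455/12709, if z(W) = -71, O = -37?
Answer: -1030053566/294734419 ≈ -3.4949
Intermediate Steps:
z(O)/(-23191) - 44455/12709 = -71/(-23191) - 44455/12709 = -71*(-1/23191) - 44455*1/12709 = 71/23191 - 44455/12709 = -1030053566/294734419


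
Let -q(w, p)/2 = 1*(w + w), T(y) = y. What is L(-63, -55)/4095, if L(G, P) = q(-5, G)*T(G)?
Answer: -4/13 ≈ -0.30769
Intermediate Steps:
q(w, p) = -4*w (q(w, p) = -2*(w + w) = -2*2*w = -4*w)
L(G, P) = 20*G (L(G, P) = (-4*(-5))*G = 20*G)
L(-63, -55)/4095 = (20*(-63))/4095 = -1260*1/4095 = -4/13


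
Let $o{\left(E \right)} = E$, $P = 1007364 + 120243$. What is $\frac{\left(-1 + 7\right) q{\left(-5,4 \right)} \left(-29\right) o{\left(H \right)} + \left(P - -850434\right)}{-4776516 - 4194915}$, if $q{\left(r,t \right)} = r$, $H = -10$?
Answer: $- \frac{656447}{2990477} \approx -0.21951$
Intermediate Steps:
$P = 1127607$
$\frac{\left(-1 + 7\right) q{\left(-5,4 \right)} \left(-29\right) o{\left(H \right)} + \left(P - -850434\right)}{-4776516 - 4194915} = \frac{\left(-1 + 7\right) \left(-5\right) \left(-29\right) \left(-10\right) + \left(1127607 - -850434\right)}{-4776516 - 4194915} = \frac{6 \left(-5\right) \left(-29\right) \left(-10\right) + \left(1127607 + 850434\right)}{-8971431} = \left(\left(-30\right) \left(-29\right) \left(-10\right) + 1978041\right) \left(- \frac{1}{8971431}\right) = \left(870 \left(-10\right) + 1978041\right) \left(- \frac{1}{8971431}\right) = \left(-8700 + 1978041\right) \left(- \frac{1}{8971431}\right) = 1969341 \left(- \frac{1}{8971431}\right) = - \frac{656447}{2990477}$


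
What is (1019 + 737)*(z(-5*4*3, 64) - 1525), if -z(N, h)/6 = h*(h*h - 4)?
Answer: -2761929868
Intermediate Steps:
z(N, h) = -6*h*(-4 + h²) (z(N, h) = -6*h*(h*h - 4) = -6*h*(h² - 4) = -6*h*(-4 + h²))
(1019 + 737)*(z(-5*4*3, 64) - 1525) = (1019 + 737)*(6*64*(4 - 1*64²) - 1525) = 1756*(6*64*(4 - 1*4096) - 1525) = 1756*(6*64*(4 - 4096) - 1525) = 1756*(6*64*(-4092) - 1525) = 1756*(-1571328 - 1525) = 1756*(-1572853) = -2761929868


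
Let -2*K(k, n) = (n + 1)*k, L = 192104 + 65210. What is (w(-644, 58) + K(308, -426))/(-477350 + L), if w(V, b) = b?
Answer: -16377/55009 ≈ -0.29771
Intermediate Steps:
L = 257314
K(k, n) = -k*(1 + n)/2 (K(k, n) = -(n + 1)*k/2 = -(1 + n)*k/2 = -k*(1 + n)/2)
(w(-644, 58) + K(308, -426))/(-477350 + L) = (58 - 1/2*308*(1 - 426))/(-477350 + 257314) = (58 - 1/2*308*(-425))/(-220036) = (58 + 65450)*(-1/220036) = 65508*(-1/220036) = -16377/55009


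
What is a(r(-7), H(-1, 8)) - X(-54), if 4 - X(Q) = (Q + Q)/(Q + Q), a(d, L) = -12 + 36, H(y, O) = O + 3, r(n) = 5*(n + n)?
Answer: 21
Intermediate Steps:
r(n) = 10*n (r(n) = 5*(2*n) = 10*n)
H(y, O) = 3 + O
a(d, L) = 24
X(Q) = 3 (X(Q) = 4 - (Q + Q)/(Q + Q) = 4 - 2*Q/(2*Q) = 4 - 2*Q*1/(2*Q) = 4 - 1*1 = 4 - 1 = 3)
a(r(-7), H(-1, 8)) - X(-54) = 24 - 1*3 = 24 - 3 = 21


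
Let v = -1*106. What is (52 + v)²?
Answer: 2916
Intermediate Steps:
v = -106
(52 + v)² = (52 - 106)² = (-54)² = 2916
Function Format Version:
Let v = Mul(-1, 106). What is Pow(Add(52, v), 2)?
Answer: 2916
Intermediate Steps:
v = -106
Pow(Add(52, v), 2) = Pow(Add(52, -106), 2) = Pow(-54, 2) = 2916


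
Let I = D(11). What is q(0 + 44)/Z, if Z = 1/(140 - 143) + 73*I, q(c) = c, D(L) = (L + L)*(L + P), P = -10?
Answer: 132/4817 ≈ 0.027403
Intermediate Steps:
D(L) = 2*L*(-10 + L) (D(L) = (L + L)*(L - 10) = (2*L)*(-10 + L) = 2*L*(-10 + L))
I = 22 (I = 2*11*(-10 + 11) = 2*11*1 = 22)
Z = 4817/3 (Z = 1/(140 - 143) + 73*22 = 1/(-3) + 1606 = -1/3 + 1606 = 4817/3 ≈ 1605.7)
q(0 + 44)/Z = (0 + 44)/(4817/3) = 44*(3/4817) = 132/4817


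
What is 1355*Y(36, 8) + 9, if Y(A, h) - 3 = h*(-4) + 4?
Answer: -33866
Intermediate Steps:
Y(A, h) = 7 - 4*h (Y(A, h) = 3 + (h*(-4) + 4) = 3 + (-4*h + 4) = 3 + (4 - 4*h) = 7 - 4*h)
1355*Y(36, 8) + 9 = 1355*(7 - 4*8) + 9 = 1355*(7 - 32) + 9 = 1355*(-25) + 9 = -33875 + 9 = -33866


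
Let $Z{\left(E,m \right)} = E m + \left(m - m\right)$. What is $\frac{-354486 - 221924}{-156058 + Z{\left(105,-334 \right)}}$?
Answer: $\frac{288205}{95564} \approx 3.0158$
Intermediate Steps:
$Z{\left(E,m \right)} = E m$ ($Z{\left(E,m \right)} = E m + 0 = E m$)
$\frac{-354486 - 221924}{-156058 + Z{\left(105,-334 \right)}} = \frac{-354486 - 221924}{-156058 + 105 \left(-334\right)} = - \frac{576410}{-156058 - 35070} = - \frac{576410}{-191128} = \left(-576410\right) \left(- \frac{1}{191128}\right) = \frac{288205}{95564}$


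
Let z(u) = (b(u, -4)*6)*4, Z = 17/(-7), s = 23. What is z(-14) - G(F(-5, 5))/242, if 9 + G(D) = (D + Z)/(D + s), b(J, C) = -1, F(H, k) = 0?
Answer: -466811/19481 ≈ -23.962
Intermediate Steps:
Z = -17/7 (Z = 17*(-⅐) = -17/7 ≈ -2.4286)
G(D) = -9 + (-17/7 + D)/(23 + D) (G(D) = -9 + (D - 17/7)/(D + 23) = -9 + (-17/7 + D)/(23 + D))
z(u) = -24 (z(u) = -1*6*4 = -6*4 = -24)
z(-14) - G(F(-5, 5))/242 = -24 - 2*(-733 - 28*0)/(7*(23 + 0))/242 = -24 - (2/7)*(-733 + 0)/23/242 = -24 - (2/7)*(1/23)*(-733)/242 = -24 - (-1466)/(161*242) = -24 - 1*(-733/19481) = -24 + 733/19481 = -466811/19481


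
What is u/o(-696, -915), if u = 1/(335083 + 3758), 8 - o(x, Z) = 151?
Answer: -1/48454263 ≈ -2.0638e-8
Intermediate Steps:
o(x, Z) = -143 (o(x, Z) = 8 - 1*151 = 8 - 151 = -143)
u = 1/338841 ≈ 2.9512e-6
u/o(-696, -915) = (1/338841)/(-143) = (1/338841)*(-1/143) = -1/48454263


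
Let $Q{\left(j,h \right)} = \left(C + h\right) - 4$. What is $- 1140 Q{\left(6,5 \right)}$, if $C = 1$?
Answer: $-2280$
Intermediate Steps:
$Q{\left(j,h \right)} = -3 + h$ ($Q{\left(j,h \right)} = \left(1 + h\right) - 4 = -3 + h$)
$- 1140 Q{\left(6,5 \right)} = - 1140 \left(-3 + 5\right) = \left(-1140\right) 2 = -2280$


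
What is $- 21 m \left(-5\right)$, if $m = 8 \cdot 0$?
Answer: $0$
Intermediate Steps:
$m = 0$
$- 21 m \left(-5\right) = \left(-21\right) 0 \left(-5\right) = 0 \left(-5\right) = 0$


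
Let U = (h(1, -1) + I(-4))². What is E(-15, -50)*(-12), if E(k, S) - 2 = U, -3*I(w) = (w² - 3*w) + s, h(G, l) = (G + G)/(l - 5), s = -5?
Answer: -792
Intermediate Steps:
h(G, l) = 2*G/(-5 + l) (h(G, l) = (2*G)/(-5 + l) = 2*G/(-5 + l))
I(w) = 5/3 + w - w²/3 (I(w) = -((w² - 3*w) - 5)/3 = -(-5 + w² - 3*w)/3 = 5/3 + w - w²/3)
U = 64 (U = (2*1/(-5 - 1) + (5/3 - 4 - ⅓*(-4)²))² = (2*1/(-6) + (5/3 - 4 - ⅓*16))² = (2*1*(-⅙) + (5/3 - 4 - 16/3))² = (-⅓ - 23/3)² = (-8)² = 64)
E(k, S) = 66 (E(k, S) = 2 + 64 = 66)
E(-15, -50)*(-12) = 66*(-12) = -792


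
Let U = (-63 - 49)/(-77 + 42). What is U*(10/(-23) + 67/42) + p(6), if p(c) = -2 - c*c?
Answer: -82802/2415 ≈ -34.287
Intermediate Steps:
p(c) = -2 - c**2
U = 16/5 (U = -112/(-35) = -112*(-1/35) = 16/5 ≈ 3.2000)
U*(10/(-23) + 67/42) + p(6) = 16*(10/(-23) + 67/42)/5 + (-2 - 1*6**2) = 16*(10*(-1/23) + 67*(1/42))/5 + (-2 - 1*36) = 16*(-10/23 + 67/42)/5 + (-2 - 36) = (16/5)*(1121/966) - 38 = 8968/2415 - 38 = -82802/2415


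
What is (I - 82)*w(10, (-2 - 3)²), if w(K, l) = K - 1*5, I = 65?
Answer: -85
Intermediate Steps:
w(K, l) = -5 + K (w(K, l) = K - 5 = -5 + K)
(I - 82)*w(10, (-2 - 3)²) = (65 - 82)*(-5 + 10) = -17*5 = -85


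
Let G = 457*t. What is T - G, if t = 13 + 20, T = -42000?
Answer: -57081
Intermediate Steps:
t = 33
G = 15081 (G = 457*33 = 15081)
T - G = -42000 - 1*15081 = -42000 - 15081 = -57081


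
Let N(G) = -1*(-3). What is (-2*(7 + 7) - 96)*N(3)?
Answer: -372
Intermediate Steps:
N(G) = 3
(-2*(7 + 7) - 96)*N(3) = (-2*(7 + 7) - 96)*3 = (-2*14 - 96)*3 = (-28 - 96)*3 = -124*3 = -372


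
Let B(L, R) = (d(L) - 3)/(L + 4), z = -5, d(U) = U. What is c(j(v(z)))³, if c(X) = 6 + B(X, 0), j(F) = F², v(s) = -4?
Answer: 2352637/8000 ≈ 294.08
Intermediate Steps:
B(L, R) = (-3 + L)/(4 + L) (B(L, R) = (L - 3)/(L + 4) = (-3 + L)/(4 + L))
c(X) = 6 + (-3 + X)/(4 + X)
c(j(v(z)))³ = (7*(3 + (-4)²)/(4 + (-4)²))³ = (7*(3 + 16)/(4 + 16))³ = (7*19/20)³ = (7*(1/20)*19)³ = (133/20)³ = 2352637/8000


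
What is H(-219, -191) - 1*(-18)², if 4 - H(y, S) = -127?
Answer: -193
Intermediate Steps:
H(y, S) = 131 (H(y, S) = 4 - 1*(-127) = 4 + 127 = 131)
H(-219, -191) - 1*(-18)² = 131 - 1*(-18)² = 131 - 1*324 = 131 - 324 = -193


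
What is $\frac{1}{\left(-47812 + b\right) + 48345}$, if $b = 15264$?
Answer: $\frac{1}{15797} \approx 6.3303 \cdot 10^{-5}$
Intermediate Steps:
$\frac{1}{\left(-47812 + b\right) + 48345} = \frac{1}{\left(-47812 + 15264\right) + 48345} = \frac{1}{-32548 + 48345} = \frac{1}{15797}$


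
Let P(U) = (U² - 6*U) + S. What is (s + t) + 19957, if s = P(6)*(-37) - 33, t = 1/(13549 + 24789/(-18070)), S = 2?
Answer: 4859391991920/244805641 ≈ 19850.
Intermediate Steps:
P(U) = 2 + U² - 6*U (P(U) = (U² - 6*U) + 2 = 2 + U² - 6*U)
t = 18070/244805641 (t = 1/(13549 + 24789*(-1/18070)) = 1/(13549 - 24789/18070) = 1/(244805641/18070) = 18070/244805641 ≈ 7.3814e-5)
s = -107 (s = (2 + 6² - 6*6)*(-37) - 33 = (2 + 36 - 36)*(-37) - 33 = 2*(-37) - 33 = -74 - 33 = -107)
(s + t) + 19957 = (-107 + 18070/244805641) + 19957 = -26194185517/244805641 + 19957 = 4859391991920/244805641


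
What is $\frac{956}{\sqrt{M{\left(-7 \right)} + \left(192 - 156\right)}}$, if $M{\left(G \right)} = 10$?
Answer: $\frac{478 \sqrt{46}}{23} \approx 140.95$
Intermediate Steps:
$\frac{956}{\sqrt{M{\left(-7 \right)} + \left(192 - 156\right)}} = \frac{956}{\sqrt{10 + \left(192 - 156\right)}} = \frac{956}{\sqrt{10 + 36}} = \frac{956}{\sqrt{46}} = 956 \frac{\sqrt{46}}{46} = \frac{478 \sqrt{46}}{23}$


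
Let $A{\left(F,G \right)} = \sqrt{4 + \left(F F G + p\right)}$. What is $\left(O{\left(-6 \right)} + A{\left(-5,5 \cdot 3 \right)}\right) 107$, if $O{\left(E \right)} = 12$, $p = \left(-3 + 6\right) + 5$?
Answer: $1284 + 321 \sqrt{43} \approx 3388.9$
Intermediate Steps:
$p = 8$ ($p = 3 + 5 = 8$)
$A{\left(F,G \right)} = \sqrt{12 + G F^{2}}$ ($A{\left(F,G \right)} = \sqrt{4 + \left(F F G + 8\right)} = \sqrt{4 + \left(F^{2} G + 8\right)} = \sqrt{4 + \left(G F^{2} + 8\right)} = \sqrt{4 + \left(8 + G F^{2}\right)} = \sqrt{12 + G F^{2}}$)
$\left(O{\left(-6 \right)} + A{\left(-5,5 \cdot 3 \right)}\right) 107 = \left(12 + \sqrt{12 + 5 \cdot 3 \left(-5\right)^{2}}\right) 107 = \left(12 + \sqrt{12 + 15 \cdot 25}\right) 107 = \left(12 + \sqrt{12 + 375}\right) 107 = \left(12 + \sqrt{387}\right) 107 = \left(12 + 3 \sqrt{43}\right) 107 = 1284 + 321 \sqrt{43}$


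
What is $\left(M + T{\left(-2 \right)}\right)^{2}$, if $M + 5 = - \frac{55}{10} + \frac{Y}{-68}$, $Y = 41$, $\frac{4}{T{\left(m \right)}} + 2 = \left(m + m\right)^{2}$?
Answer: $\frac{26512201}{226576} \approx 117.01$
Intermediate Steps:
$T{\left(m \right)} = \frac{4}{-2 + 4 m^{2}}$ ($T{\left(m \right)} = \frac{4}{-2 + \left(m + m\right)^{2}} = \frac{4}{-2 + \left(2 m\right)^{2}} = \frac{4}{-2 + 4 m^{2}}$)
$M = - \frac{755}{68}$ ($M = -5 + \left(- \frac{55}{10} + \frac{41}{-68}\right) = -5 + \left(\left(-55\right) \frac{1}{10} + 41 \left(- \frac{1}{68}\right)\right) = -5 - \frac{415}{68} = - \frac{755}{68} \approx -11.103$)
$\left(M + T{\left(-2 \right)}\right)^{2} = \left(- \frac{755}{68} + \frac{2}{-1 + 2 \left(-2\right)^{2}}\right)^{2} = \left(- \frac{755}{68} + \frac{2}{-1 + 2 \cdot 4}\right)^{2} = \left(- \frac{755}{68} + \frac{2}{-1 + 8}\right)^{2} = \left(- \frac{755}{68} + \frac{2}{7}\right)^{2} = \left(- \frac{5149}{476}\right)^{2} = \frac{26512201}{226576}$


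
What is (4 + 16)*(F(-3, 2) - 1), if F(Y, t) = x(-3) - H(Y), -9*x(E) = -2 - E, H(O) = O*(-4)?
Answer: -2360/9 ≈ -262.22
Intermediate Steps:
H(O) = -4*O
x(E) = 2/9 + E/9 (x(E) = -(-2 - E)/9 = 2/9 + E/9)
F(Y, t) = -⅑ + 4*Y (F(Y, t) = (2/9 + (⅑)*(-3)) - (-4)*Y = (2/9 - ⅓) + 4*Y = -⅑ + 4*Y)
(4 + 16)*(F(-3, 2) - 1) = (4 + 16)*((-⅑ + 4*(-3)) - 1) = 20*((-⅑ - 12) - 1) = 20*(-109/9 - 1) = 20*(-118/9) = -2360/9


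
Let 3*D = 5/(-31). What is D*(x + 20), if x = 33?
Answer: -265/93 ≈ -2.8495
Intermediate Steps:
D = -5/93 (D = (5/(-31))/3 = (5*(-1/31))/3 = (⅓)*(-5/31) = -5/93 ≈ -0.053763)
D*(x + 20) = -5*(33 + 20)/93 = -5/93*53 = -265/93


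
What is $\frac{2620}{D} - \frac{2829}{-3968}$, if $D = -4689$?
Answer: $\frac{2869021}{18605952} \approx 0.1542$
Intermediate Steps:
$\frac{2620}{D} - \frac{2829}{-3968} = \frac{2620}{-4689} - \frac{2829}{-3968} = 2620 \left(- \frac{1}{4689}\right) - - \frac{2829}{3968} = - \frac{2620}{4689} + \frac{2829}{3968} = \frac{2869021}{18605952}$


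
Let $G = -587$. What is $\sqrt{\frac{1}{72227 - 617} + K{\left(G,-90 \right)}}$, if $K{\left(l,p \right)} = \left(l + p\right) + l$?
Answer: $\frac{i \sqrt{6481781942790}}{71610} \approx 35.553 i$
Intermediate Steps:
$K{\left(l,p \right)} = p + 2 l$
$\sqrt{\frac{1}{72227 - 617} + K{\left(G,-90 \right)}} = \sqrt{\frac{1}{72227 - 617} + \left(-90 + 2 \left(-587\right)\right)} = \sqrt{\frac{1}{71610} - 1264} = \sqrt{- \frac{90515039}{71610}} = \frac{i \sqrt{6481781942790}}{71610}$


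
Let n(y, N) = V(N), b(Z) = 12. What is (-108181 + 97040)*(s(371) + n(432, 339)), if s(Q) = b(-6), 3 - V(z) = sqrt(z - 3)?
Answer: -167115 + 44564*sqrt(21) ≈ 37103.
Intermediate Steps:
V(z) = 3 - sqrt(-3 + z) (V(z) = 3 - sqrt(z - 3) = 3 - sqrt(-3 + z))
s(Q) = 12
n(y, N) = 3 - sqrt(-3 + N)
(-108181 + 97040)*(s(371) + n(432, 339)) = (-108181 + 97040)*(12 + (3 - sqrt(-3 + 339))) = -11141*(12 + (3 - sqrt(336))) = -11141*(12 + (3 - 4*sqrt(21))) = -11141*(15 - 4*sqrt(21)) = -167115 + 44564*sqrt(21)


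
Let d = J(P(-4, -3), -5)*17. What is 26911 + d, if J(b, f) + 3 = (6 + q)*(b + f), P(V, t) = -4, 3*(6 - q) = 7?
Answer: 25381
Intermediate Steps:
q = 11/3 (q = 6 - 1/3*7 = 6 - 7/3 = 11/3 ≈ 3.6667)
J(b, f) = -3 + 29*b/3 + 29*f/3 (J(b, f) = -3 + (6 + 11/3)*(b + f) = -3 + 29*(b + f)/3 = -3 + (29*b/3 + 29*f/3) = -3 + 29*b/3 + 29*f/3)
d = -1530 (d = (-3 + (29/3)*(-4) + (29/3)*(-5))*17 = (-3 - 116/3 - 145/3)*17 = -90*17 = -1530)
26911 + d = 26911 - 1530 = 25381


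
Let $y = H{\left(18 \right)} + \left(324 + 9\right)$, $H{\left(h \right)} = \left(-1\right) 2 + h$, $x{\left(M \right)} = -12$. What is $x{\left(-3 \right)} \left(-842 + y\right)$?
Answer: $5916$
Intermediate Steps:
$H{\left(h \right)} = -2 + h$
$y = 349$ ($y = \left(-2 + 18\right) + \left(324 + 9\right) = 16 + 333 = 349$)
$x{\left(-3 \right)} \left(-842 + y\right) = - 12 \left(-842 + 349\right) = \left(-12\right) \left(-493\right) = 5916$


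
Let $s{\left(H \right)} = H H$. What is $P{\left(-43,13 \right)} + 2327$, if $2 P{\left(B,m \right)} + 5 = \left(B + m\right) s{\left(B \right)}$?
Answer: $- \frac{50821}{2} \approx -25411.0$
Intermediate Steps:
$s{\left(H \right)} = H^{2}$
$P{\left(B,m \right)} = - \frac{5}{2} + \frac{B^{2} \left(B + m\right)}{2}$ ($P{\left(B,m \right)} = - \frac{5}{2} + \frac{\left(B + m\right) B^{2}}{2} = - \frac{5}{2} + \frac{B^{2} \left(B + m\right)}{2}$)
$P{\left(-43,13 \right)} + 2327 = \left(- \frac{5}{2} + \frac{\left(-43\right)^{3}}{2} + \frac{1}{2} \cdot 13 \left(-43\right)^{2}\right) + 2327 = \left(- \frac{5}{2} + \frac{1}{2} \left(-79507\right) + \frac{1}{2} \cdot 13 \cdot 1849\right) + 2327 = \left(- \frac{5}{2} - \frac{79507}{2} + \frac{24037}{2}\right) + 2327 = - \frac{55475}{2} + 2327 = - \frac{50821}{2}$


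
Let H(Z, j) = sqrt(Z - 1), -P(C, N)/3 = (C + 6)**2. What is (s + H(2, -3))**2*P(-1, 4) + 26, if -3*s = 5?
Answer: -22/3 ≈ -7.3333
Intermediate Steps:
P(C, N) = -3*(6 + C)**2 (P(C, N) = -3*(C + 6)**2 = -3*(6 + C)**2)
s = -5/3 (s = -1/3*5 = -5/3 ≈ -1.6667)
H(Z, j) = sqrt(-1 + Z)
(s + H(2, -3))**2*P(-1, 4) + 26 = (-5/3 + sqrt(-1 + 2))**2*(-3*(6 - 1)**2) + 26 = (-5/3 + sqrt(1))**2*(-3*5**2) + 26 = (-5/3 + 1)**2*(-3*25) + 26 = (-2/3)**2*(-75) + 26 = (4/9)*(-75) + 26 = -100/3 + 26 = -22/3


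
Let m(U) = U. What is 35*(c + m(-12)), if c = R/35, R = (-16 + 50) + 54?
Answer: -332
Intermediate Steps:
R = 88 (R = 34 + 54 = 88)
c = 88/35 ≈ 2.5143
35*(c + m(-12)) = 35*(88/35 - 12) = 35*(-332/35) = -332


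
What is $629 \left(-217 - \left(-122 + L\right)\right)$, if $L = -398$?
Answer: $190587$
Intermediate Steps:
$629 \left(-217 - \left(-122 + L\right)\right) = 629 \left(-217 + \left(122 - -398\right)\right) = 629 \left(-217 + \left(122 + 398\right)\right) = 629 \left(-217 + 520\right) = 629 \cdot 303 = 190587$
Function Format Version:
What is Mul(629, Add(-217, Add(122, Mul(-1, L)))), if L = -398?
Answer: 190587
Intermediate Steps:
Mul(629, Add(-217, Add(122, Mul(-1, L)))) = Mul(629, Add(-217, Add(122, Mul(-1, -398)))) = Mul(629, Add(-217, Add(122, 398))) = Mul(629, Add(-217, 520)) = Mul(629, 303) = 190587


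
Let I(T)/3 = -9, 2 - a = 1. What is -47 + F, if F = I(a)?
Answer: -74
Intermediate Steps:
a = 1 (a = 2 - 1*1 = 2 - 1 = 1)
I(T) = -27 (I(T) = 3*(-9) = -27)
F = -27
-47 + F = -47 - 27 = -74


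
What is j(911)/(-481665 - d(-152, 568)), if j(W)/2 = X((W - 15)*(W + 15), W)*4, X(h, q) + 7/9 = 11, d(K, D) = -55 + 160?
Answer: -368/2167965 ≈ -0.00016974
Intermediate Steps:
d(K, D) = 105
X(h, q) = 92/9 (X(h, q) = -7/9 + 11 = 92/9)
j(W) = 736/9 (j(W) = 2*((92/9)*4) = 2*(368/9) = 736/9)
j(911)/(-481665 - d(-152, 568)) = 736/(9*(-481665 - 1*105)) = 736/(9*(-481665 - 105)) = (736/9)/(-481770) = (736/9)*(-1/481770) = -368/2167965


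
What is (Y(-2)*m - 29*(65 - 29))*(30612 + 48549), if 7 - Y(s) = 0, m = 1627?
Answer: 818920545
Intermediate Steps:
Y(s) = 7 (Y(s) = 7 - 1*0 = 7 + 0 = 7)
(Y(-2)*m - 29*(65 - 29))*(30612 + 48549) = (7*1627 - 29*(65 - 29))*(30612 + 48549) = (11389 - 29*36)*79161 = (11389 - 1044)*79161 = 10345*79161 = 818920545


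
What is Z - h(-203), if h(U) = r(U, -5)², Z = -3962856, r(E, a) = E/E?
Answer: -3962857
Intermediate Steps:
r(E, a) = 1
h(U) = 1 (h(U) = 1² = 1)
Z - h(-203) = -3962856 - 1*1 = -3962856 - 1 = -3962857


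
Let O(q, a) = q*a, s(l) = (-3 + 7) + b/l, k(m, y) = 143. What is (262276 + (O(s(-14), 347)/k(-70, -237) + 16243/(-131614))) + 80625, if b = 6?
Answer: 6453832611203/18820802 ≈ 3.4291e+5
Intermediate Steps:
s(l) = 4 + 6/l (s(l) = (-3 + 7) + 6/l = 4 + 6/l)
O(q, a) = a*q
(262276 + (O(s(-14), 347)/k(-70, -237) + 16243/(-131614))) + 80625 = (262276 + ((347*(4 + 6/(-14)))/143 + 16243/(-131614))) + 80625 = (262276 + ((347*(4 + 6*(-1/14)))*(1/143) + 16243*(-1/131614))) + 80625 = (262276 + ((347*(4 - 3/7))*(1/143) - 16243/131614)) + 80625 = (262276 + ((347*(25/7))*(1/143) - 16243/131614)) + 80625 = (262276 + ((8675/7)*(1/143) - 16243/131614)) + 80625 = (262276 + (8675/1001 - 16243/131614)) + 80625 = (262276 + 160784601/18820802) + 80625 = 4936405449953/18820802 + 80625 = 6453832611203/18820802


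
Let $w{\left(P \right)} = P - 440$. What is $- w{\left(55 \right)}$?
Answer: $385$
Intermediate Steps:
$w{\left(P \right)} = -440 + P$ ($w{\left(P \right)} = P - 440 = -440 + P$)
$- w{\left(55 \right)} = - (-440 + 55) = \left(-1\right) \left(-385\right) = 385$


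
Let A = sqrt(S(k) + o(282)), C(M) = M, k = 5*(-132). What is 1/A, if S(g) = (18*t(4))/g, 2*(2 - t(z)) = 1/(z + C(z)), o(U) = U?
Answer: 4*sqrt(54584970)/496227 ≈ 0.059555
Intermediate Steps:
k = -660
t(z) = 2 - 1/(4*z) (t(z) = 2 - 1/(2*(z + z)) = 2 - 1/(2*z)/2 = 2 - 1/(4*z))
S(g) = 279/(8*g) (S(g) = (18*(2 - 1/4/4))/g = (18*(2 - 1/4*1/4))/g = (18*(2 - 1/16))/g = (18*(31/16))/g = 279/(8*g))
A = sqrt(54584970)/440 (A = sqrt((279/8)/(-660) + 282) = sqrt((279/8)*(-1/660) + 282) = sqrt(-93/1760 + 282) = sqrt(496227/1760) = sqrt(54584970)/440 ≈ 16.791)
1/A = 1/(sqrt(54584970)/440) = 4*sqrt(54584970)/496227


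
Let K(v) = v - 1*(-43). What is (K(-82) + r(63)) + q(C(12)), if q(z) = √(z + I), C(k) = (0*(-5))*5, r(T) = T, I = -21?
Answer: 24 + I*√21 ≈ 24.0 + 4.5826*I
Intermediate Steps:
C(k) = 0 (C(k) = 0*5 = 0)
K(v) = 43 + v (K(v) = v + 43 = 43 + v)
q(z) = √(-21 + z) (q(z) = √(z - 21) = √(-21 + z))
(K(-82) + r(63)) + q(C(12)) = ((43 - 82) + 63) + √(-21 + 0) = (-39 + 63) + √(-21) = 24 + I*√21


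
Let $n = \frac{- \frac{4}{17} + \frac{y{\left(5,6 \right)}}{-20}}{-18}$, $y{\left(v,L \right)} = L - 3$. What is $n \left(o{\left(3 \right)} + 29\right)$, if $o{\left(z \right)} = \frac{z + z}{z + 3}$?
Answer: $\frac{131}{204} \approx 0.64216$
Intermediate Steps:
$y{\left(v,L \right)} = -3 + L$
$o{\left(z \right)} = \frac{2 z}{3 + z}$
$n = \frac{131}{6120}$ ($n = \frac{- \frac{4}{17} + \frac{-3 + 6}{-20}}{-18} = \left(\left(-4\right) \frac{1}{17} + 3 \left(- \frac{1}{20}\right)\right) \left(- \frac{1}{18}\right) = \left(- \frac{4}{17} - \frac{3}{20}\right) \left(- \frac{1}{18}\right) = \left(- \frac{131}{340}\right) \left(- \frac{1}{18}\right) = \frac{131}{6120} \approx 0.021405$)
$n \left(o{\left(3 \right)} + 29\right) = \frac{131 \left(2 \cdot 3 \frac{1}{3 + 3} + 29\right)}{6120} = \frac{131 \left(2 \cdot 3 \cdot \frac{1}{6} + 29\right)}{6120} = \frac{131 \left(1 + 29\right)}{6120} = \frac{131}{6120} \cdot 30 = \frac{131}{204}$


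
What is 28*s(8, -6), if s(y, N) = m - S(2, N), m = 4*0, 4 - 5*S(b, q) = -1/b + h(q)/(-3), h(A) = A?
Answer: -14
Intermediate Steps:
S(b, q) = 4/5 + 1/(5*b) + q/15 (S(b, q) = 4/5 - (-1/b + q/(-3))/5 = 4/5 - (-1/b + q*(-1/3))/5 = 4/5 - (-1/b - q/3)/5 = 4/5 + (1/(5*b) + q/15) = 4/5 + 1/(5*b) + q/15)
m = 0
s(y, N) = -9/10 - N/15 (s(y, N) = 0 - (3 + 2*(12 + N))/(15*2) = 0 - (3 + (24 + 2*N))/(15*2) = 0 - (27 + 2*N)/(15*2) = 0 - (9/10 + N/15) = 0 + (-9/10 - N/15) = -9/10 - N/15)
28*s(8, -6) = 28*(-9/10 - 1/15*(-6)) = 28*(-9/10 + 2/5) = 28*(-1/2) = -14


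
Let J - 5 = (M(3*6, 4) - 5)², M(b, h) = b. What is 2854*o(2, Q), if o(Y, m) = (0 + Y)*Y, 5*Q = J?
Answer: 11416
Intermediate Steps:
J = 174 (J = 5 + (3*6 - 5)² = 5 + (18 - 5)² = 5 + 13² = 5 + 169 = 174)
Q = 174/5 (Q = (⅕)*174 = 174/5 ≈ 34.800)
o(Y, m) = Y² (o(Y, m) = Y*Y = Y²)
2854*o(2, Q) = 2854*2² = 2854*4 = 11416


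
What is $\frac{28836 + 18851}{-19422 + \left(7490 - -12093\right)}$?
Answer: $\frac{47687}{161} \approx 296.19$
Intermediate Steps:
$\frac{28836 + 18851}{-19422 + \left(7490 - -12093\right)} = \frac{47687}{-19422 + \left(7490 + 12093\right)} = \frac{47687}{-19422 + 19583} = \frac{47687}{161}$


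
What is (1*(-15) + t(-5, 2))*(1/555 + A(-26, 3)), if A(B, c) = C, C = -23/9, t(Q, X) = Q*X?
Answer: 21260/333 ≈ 63.844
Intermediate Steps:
C = -23/9 (C = -23*1/9 = -23/9 ≈ -2.5556)
A(B, c) = -23/9
(1*(-15) + t(-5, 2))*(1/555 + A(-26, 3)) = (1*(-15) - 5*2)*(1/555 - 23/9) = (-15 - 10)*(1/555 - 23/9) = -25*(-4252/1665) = 21260/333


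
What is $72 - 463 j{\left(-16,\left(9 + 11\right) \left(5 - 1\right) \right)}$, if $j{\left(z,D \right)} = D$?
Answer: $-36968$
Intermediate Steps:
$72 - 463 j{\left(-16,\left(9 + 11\right) \left(5 - 1\right) \right)} = 72 - 463 \left(9 + 11\right) \left(5 - 1\right) = 72 - 463 \cdot 20 \cdot 4 = 72 - 37040 = -36968$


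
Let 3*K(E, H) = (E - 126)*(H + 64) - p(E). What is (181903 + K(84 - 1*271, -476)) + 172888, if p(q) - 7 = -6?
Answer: 397776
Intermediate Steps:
p(q) = 1 (p(q) = 7 - 6 = 1)
K(E, H) = -1/3 + (-126 + E)*(64 + H)/3 (K(E, H) = ((E - 126)*(H + 64) - 1*1)/3 = ((-126 + E)*(64 + H) - 1)/3 = (-1 + (-126 + E)*(64 + H))/3 = -1/3 + (-126 + E)*(64 + H)/3)
(181903 + K(84 - 1*271, -476)) + 172888 = (181903 + (-8065/3 - 42*(-476) + 64*(84 - 1*271)/3 + (1/3)*(84 - 1*271)*(-476))) + 172888 = (181903 + (-8065/3 + 19992 + 64*(84 - 271)/3 + (1/3)*(84 - 271)*(-476))) + 172888 = (181903 + (-8065/3 + 19992 + (64/3)*(-187) + (1/3)*(-187)*(-476))) + 172888 = (181903 + (-8065/3 + 19992 - 11968/3 + 89012/3)) + 172888 = (181903 + 42985) + 172888 = 224888 + 172888 = 397776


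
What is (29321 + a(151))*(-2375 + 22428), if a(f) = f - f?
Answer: 587974013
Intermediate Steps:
a(f) = 0
(29321 + a(151))*(-2375 + 22428) = (29321 + 0)*(-2375 + 22428) = 29321*20053 = 587974013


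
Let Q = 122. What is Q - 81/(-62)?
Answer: 7645/62 ≈ 123.31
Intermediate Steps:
Q - 81/(-62) = 122 - 81/(-62) = 122 - 81*(-1/62) = 122 + 81/62 = 7645/62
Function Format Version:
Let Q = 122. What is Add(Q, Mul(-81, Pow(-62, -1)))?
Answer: Rational(7645, 62) ≈ 123.31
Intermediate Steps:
Add(Q, Mul(-81, Pow(-62, -1))) = Add(122, Mul(-81, Pow(-62, -1))) = Add(122, Mul(-81, Rational(-1, 62))) = Add(122, Rational(81, 62)) = Rational(7645, 62)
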